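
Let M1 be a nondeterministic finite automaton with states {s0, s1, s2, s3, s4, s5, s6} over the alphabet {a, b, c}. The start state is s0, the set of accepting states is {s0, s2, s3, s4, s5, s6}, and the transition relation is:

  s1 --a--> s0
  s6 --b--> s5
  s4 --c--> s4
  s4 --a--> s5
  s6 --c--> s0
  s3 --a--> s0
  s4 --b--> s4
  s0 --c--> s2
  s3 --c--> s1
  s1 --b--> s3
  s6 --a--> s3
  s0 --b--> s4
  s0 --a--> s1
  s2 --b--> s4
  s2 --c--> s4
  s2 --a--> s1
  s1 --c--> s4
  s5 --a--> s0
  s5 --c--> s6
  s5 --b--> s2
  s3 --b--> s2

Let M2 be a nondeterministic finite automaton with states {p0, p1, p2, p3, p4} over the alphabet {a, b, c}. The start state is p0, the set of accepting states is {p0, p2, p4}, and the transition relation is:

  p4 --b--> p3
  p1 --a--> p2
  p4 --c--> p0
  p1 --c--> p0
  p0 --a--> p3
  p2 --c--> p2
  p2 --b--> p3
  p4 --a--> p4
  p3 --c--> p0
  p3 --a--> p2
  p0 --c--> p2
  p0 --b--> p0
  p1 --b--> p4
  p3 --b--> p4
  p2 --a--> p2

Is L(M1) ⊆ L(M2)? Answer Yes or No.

The string ba is in L(M1) but not in L(M2).
So L(M1) ⊄ L(M2).

No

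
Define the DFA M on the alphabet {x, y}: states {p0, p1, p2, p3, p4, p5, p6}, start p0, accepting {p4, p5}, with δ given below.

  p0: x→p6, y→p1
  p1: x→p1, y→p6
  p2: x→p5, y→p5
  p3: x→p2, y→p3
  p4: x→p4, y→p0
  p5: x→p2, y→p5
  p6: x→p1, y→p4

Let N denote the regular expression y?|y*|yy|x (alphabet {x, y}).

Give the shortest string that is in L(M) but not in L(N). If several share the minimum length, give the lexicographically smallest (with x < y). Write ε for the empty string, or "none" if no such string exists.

The string xy is accepted by M but not by N.
No shorter string lies in the difference, and xy is the lexicographically first length-2 string in L(M) \ L(N).

xy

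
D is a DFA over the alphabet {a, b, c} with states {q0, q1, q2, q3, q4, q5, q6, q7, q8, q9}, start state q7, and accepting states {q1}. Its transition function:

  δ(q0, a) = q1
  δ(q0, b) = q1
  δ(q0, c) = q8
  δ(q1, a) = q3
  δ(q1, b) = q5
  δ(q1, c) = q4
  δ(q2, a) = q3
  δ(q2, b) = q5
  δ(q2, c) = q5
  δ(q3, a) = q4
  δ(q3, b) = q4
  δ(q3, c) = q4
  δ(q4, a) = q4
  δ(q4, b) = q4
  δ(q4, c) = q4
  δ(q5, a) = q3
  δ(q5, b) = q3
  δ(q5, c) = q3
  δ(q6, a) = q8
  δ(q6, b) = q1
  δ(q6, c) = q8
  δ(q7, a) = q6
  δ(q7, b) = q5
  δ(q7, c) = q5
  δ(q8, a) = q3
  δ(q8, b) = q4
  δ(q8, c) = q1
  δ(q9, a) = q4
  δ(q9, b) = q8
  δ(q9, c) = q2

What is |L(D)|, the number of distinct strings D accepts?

The useful subgraph on states {q1, q6, q7, q8} is acyclic, so L(D) is finite; the longest accepting path visits 4 useful states, giving maximum string length 3.
Counting accepting paths from q7 by length: 1 of length 2, 2 of length 3. Total 3.

3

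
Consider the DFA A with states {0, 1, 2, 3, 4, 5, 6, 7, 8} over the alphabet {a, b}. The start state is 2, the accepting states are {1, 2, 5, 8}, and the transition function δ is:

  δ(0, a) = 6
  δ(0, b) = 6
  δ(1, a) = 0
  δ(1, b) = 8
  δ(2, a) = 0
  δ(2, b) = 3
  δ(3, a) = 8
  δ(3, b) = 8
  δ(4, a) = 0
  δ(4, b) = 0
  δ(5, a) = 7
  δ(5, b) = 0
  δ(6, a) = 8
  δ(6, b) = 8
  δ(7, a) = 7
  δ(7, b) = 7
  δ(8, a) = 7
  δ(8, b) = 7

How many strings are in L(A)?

The useful subgraph on states {0, 2, 3, 6, 8} is acyclic, so L(A) is finite; the longest accepting path visits 4 useful states, giving maximum string length 3.
Counting accepting paths from 2 by length: 1 of length 0, 2 of length 2, 4 of length 3. Total 7.

7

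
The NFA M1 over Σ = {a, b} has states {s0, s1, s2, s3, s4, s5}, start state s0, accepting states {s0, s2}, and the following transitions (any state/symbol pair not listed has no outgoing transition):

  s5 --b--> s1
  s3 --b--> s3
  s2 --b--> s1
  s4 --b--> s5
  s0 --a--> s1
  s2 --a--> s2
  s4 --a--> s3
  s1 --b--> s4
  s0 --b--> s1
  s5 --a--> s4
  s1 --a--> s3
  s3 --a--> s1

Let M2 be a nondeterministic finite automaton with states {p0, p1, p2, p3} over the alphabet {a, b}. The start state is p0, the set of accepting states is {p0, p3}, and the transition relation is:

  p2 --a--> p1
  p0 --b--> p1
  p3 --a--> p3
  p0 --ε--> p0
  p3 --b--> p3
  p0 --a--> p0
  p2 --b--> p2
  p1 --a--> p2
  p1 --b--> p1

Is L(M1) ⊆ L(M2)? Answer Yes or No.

Exploring the product automaton M1 × M2 from the start pair (s0, p0), following both machines on each input symbol, reaches 11 state pairs: (s0, p0), (s1, p0), (s1, p1), (s3, p0), (s4, p1), (s3, p2), (s3, p1), (s5, p1), (s1, p2), (s4, p2), (s5, p2).
M1 accepts in {s0, s2} and M2 accepts in {p0, p3}. The reachable pairs whose M1-component is accepting are (s0, p0); in each of them the M2-component is accepting too, so the product for L(M1) \ L(M2) (M1-component accepting, M2-component rejecting) has no reachable accepting pair and the difference is empty.
Hence every string in L(M1) is also in L(M2).

Yes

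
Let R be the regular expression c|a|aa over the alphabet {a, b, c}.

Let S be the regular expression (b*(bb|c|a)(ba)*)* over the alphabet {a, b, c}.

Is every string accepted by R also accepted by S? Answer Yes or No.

Yes

Converting the expression R to a DFA (subset construction, then merging equivalent states) gives the minimal DFA with states {r0, r1, r2, r3}, start state r0, accepting states {r1, r3} and transitions r0: a→r1, b→r2, c→r3; r1: a→r3, b→r2, c→r2; r2: a→r2, b→r2, c→r2; r3: a→r2, b→r2, c→r2.
Converting the expression S to a DFA (subset construction, then merging equivalent states) gives the minimal DFA with states {s0, s1, s2}, start state s0, accepting states {s0, s2} and transitions s0: a→s0, b→s1, c→s0; s1: a→s0, b→s2, c→s0; s2: a→s0, b→s2, c→s0.
Exploring the product automaton R × S from the start pair (r0, s0), following both machines on each input symbol, reaches 6 state pairs: (r0, s0), (r1, s0), (r2, s1), (r3, s0), (r2, s0), (r2, s2).
R accepts in {r1, r3} and S accepts in {s0, s2}. The reachable pairs whose R-component is accepting are (r1, s0), (r3, s0); in each of them the S-component is accepting too, so the product for L(R) \ L(S) (R-component accepting, S-component rejecting) has no reachable accepting pair and the difference is empty.
Hence every string in L(R) is also in L(S).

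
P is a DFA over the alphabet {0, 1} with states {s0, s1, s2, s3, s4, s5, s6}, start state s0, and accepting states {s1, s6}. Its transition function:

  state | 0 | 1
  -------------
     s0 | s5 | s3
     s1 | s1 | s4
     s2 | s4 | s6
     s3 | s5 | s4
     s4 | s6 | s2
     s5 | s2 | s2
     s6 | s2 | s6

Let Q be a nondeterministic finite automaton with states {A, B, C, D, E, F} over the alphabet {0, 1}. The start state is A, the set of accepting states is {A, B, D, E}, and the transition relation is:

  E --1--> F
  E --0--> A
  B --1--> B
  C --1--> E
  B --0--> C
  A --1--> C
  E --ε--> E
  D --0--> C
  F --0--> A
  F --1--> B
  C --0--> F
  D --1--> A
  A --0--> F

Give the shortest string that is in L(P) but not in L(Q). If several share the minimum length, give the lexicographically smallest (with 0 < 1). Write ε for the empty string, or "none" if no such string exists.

001

The string 001 is accepted by P but not by Q.
No shorter string lies in the difference, and 001 is the lexicographically first length-3 string in L(P) \ L(Q).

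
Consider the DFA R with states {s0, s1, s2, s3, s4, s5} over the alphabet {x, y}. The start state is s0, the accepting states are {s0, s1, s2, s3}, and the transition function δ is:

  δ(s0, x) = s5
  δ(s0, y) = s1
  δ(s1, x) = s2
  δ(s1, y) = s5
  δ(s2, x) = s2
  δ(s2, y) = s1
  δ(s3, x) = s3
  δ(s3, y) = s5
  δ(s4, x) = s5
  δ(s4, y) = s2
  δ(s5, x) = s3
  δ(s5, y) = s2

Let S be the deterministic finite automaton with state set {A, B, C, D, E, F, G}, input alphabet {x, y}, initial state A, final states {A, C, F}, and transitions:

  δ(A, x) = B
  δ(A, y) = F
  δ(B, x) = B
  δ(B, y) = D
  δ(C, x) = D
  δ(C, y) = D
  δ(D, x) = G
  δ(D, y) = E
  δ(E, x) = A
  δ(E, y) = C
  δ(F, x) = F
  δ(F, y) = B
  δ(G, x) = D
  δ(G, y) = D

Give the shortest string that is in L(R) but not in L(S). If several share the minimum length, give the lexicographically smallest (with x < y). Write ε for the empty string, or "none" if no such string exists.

xx

The string xx is accepted by R but not by S.
No shorter string lies in the difference, and xx is the lexicographically first length-2 string in L(R) \ L(S).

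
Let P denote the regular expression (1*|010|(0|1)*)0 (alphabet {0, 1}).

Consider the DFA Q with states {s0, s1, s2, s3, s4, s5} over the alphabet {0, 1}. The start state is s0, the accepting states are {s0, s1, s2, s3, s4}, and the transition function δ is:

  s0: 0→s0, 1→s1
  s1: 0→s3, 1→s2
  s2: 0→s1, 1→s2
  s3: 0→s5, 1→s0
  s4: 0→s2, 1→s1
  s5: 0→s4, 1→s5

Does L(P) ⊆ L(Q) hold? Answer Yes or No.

No

The string 100 is in L(P) but not in L(Q).
So L(P) ⊄ L(Q).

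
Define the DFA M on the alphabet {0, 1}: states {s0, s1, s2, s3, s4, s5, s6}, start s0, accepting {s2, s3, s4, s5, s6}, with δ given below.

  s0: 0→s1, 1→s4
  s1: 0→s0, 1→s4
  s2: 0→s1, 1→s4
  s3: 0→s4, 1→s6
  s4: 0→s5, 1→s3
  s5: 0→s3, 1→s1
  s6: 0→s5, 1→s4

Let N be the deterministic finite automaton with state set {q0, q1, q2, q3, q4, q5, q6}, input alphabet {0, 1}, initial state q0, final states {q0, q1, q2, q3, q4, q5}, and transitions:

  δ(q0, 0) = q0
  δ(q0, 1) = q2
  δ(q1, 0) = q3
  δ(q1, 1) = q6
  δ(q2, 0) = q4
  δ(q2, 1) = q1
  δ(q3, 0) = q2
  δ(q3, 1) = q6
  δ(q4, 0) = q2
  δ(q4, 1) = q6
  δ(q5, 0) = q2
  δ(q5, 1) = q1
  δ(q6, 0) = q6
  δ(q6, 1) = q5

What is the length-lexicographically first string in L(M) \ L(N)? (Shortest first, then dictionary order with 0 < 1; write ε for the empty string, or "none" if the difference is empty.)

111

The string 111 is accepted by M but not by N.
No shorter string lies in the difference, and 111 is the lexicographically first length-3 string in L(M) \ L(N).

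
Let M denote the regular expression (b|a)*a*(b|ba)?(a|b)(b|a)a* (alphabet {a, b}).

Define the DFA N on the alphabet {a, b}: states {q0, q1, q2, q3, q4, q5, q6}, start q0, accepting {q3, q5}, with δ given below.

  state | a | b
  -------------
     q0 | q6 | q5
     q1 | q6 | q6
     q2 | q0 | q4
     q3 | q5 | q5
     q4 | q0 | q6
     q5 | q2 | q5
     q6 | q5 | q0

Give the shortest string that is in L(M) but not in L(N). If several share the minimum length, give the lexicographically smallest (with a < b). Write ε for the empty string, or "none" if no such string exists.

ab

The string ab is accepted by M but not by N.
No shorter string lies in the difference, and ab is the lexicographically first length-2 string in L(M) \ L(N).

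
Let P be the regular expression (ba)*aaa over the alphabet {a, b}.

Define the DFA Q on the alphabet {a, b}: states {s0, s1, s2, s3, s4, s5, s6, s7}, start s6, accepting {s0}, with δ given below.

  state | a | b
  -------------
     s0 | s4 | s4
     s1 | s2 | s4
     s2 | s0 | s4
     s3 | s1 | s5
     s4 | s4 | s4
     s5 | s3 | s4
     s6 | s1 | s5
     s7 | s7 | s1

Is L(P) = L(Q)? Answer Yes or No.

Converting the expression P to a DFA (subset construction, then merging equivalent states) gives the minimal DFA with states {p0, p1, p2, p3, p4, p5}, start state p0, accepting states {p5} and transitions p0: a→p1, b→p2; p1: a→p3, b→p4; p2: a→p0, b→p4; p3: a→p5, b→p4; p4: a→p4, b→p4; p5: a→p4, b→p4.
Exploring the product automaton P × Q from the start pair (p0, s6), following both machines on each input symbol, reaches 7 state pairs: (p0, s6), (p1, s1), (p2, s5), (p3, s2), (p4, s4), (p0, s3), (p5, s0).
P accepts in {p5} and Q accepts in {s0}. In every reachable pair the two components are either both accepting — (p5, s0) — or both non-accepting, so no string is accepted by exactly one of the machines: L(P) \ L(Q) and L(Q) \ L(P) are both empty.
Hence every string is accepted by P iff it is accepted by Q, and the two languages coincide.

Yes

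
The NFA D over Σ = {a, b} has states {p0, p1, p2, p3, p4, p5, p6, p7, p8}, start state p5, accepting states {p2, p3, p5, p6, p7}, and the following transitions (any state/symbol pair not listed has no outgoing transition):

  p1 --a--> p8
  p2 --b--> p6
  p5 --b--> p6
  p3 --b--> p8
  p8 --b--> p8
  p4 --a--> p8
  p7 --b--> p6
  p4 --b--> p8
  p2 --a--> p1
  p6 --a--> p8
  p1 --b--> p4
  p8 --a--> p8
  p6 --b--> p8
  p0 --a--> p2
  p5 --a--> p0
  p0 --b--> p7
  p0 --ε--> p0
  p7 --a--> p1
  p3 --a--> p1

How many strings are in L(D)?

The useful subgraph on states {p0, p2, p5, p6, p7} is acyclic, so L(D) is finite; the longest accepting path visits 4 useful states, giving maximum string length 3.
Counting accepting paths from p5 by length: 1 of length 0, 1 of length 1, 2 of length 2, 2 of length 3. Total 6.

6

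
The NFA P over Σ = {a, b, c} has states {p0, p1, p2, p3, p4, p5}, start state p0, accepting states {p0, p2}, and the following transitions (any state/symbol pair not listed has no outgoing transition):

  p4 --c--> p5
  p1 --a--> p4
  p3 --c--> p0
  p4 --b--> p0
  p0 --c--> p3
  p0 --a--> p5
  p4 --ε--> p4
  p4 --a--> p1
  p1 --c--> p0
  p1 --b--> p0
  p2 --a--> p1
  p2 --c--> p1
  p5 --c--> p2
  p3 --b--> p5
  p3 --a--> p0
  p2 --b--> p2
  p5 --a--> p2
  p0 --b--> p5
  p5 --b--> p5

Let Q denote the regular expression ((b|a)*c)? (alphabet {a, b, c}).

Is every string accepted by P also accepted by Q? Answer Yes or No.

No

The string aa is in L(P) but not in L(Q).
So L(P) ⊄ L(Q).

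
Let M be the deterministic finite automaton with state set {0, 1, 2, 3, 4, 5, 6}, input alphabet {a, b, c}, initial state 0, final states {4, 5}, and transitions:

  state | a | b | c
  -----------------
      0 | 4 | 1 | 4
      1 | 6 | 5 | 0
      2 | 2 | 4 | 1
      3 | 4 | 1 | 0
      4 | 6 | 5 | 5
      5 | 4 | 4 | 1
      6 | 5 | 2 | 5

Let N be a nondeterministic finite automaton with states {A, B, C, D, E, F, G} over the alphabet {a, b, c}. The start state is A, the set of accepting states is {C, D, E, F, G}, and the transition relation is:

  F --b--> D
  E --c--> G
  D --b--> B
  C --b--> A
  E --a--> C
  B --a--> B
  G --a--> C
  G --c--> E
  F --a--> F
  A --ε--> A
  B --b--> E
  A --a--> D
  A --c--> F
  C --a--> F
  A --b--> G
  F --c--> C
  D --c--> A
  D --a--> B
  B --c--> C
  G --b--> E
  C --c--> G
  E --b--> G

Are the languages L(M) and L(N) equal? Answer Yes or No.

The string ab is accepted by M but rejected by N.
So L(M) ≠ L(N).

No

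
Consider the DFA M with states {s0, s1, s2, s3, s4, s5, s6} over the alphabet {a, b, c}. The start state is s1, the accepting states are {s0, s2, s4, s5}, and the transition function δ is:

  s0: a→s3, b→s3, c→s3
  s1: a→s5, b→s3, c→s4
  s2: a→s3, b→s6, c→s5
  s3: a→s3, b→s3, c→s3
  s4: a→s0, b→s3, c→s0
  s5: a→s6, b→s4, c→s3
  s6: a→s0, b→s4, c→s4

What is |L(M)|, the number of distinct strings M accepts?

The useful subgraph on states {s0, s1, s4, s5, s6} is acyclic, so L(M) is finite; the longest accepting path visits 5 useful states, giving maximum string length 4.
Counting accepting paths from s1 by length: 2 of length 1, 3 of length 2, 5 of length 3, 4 of length 4. Total 14.

14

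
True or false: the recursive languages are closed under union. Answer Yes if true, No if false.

Run a decider for L₁ and then a decider for L₂ on the input and accept if either accepts; both sub-runs halt, so this is again a decider.
So the recursive languages are closed under union.

Yes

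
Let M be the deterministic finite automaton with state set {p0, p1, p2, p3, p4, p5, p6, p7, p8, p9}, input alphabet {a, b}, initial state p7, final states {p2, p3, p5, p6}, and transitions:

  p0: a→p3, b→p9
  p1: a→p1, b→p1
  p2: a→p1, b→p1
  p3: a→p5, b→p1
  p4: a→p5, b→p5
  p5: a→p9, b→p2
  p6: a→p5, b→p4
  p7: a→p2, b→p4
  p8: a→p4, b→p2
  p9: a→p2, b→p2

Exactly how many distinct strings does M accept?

9

The useful subgraph on states {p2, p4, p5, p7, p9} is acyclic, so L(M) is finite; the longest accepting path visits 5 useful states, giving maximum string length 4.
Counting accepting paths from p7 by length: 1 of length 1, 2 of length 2, 2 of length 3, 4 of length 4. Total 9.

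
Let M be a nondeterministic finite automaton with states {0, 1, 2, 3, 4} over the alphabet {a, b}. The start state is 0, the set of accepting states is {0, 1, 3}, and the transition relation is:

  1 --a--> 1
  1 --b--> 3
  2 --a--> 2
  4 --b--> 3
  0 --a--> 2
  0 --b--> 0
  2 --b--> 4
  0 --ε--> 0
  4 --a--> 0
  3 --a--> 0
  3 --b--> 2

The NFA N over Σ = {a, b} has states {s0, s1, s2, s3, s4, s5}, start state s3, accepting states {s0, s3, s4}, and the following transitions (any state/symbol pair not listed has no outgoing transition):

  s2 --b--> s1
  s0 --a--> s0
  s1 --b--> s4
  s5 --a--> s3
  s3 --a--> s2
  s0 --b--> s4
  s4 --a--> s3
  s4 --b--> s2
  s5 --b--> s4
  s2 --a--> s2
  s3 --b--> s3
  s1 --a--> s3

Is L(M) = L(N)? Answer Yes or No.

Exploring the product automaton M × N from the start pair (0, s3), following both machines on each input symbol, reaches 4 state pairs: (0, s3), (2, s2), (4, s1), (3, s4).
M accepts in {0, 1, 3} and N accepts in {s0, s3, s4}. In every reachable pair the two components are either both accepting — (0, s3), (3, s4) — or both non-accepting, so no string is accepted by exactly one of the machines: L(M) \ L(N) and L(N) \ L(M) are both empty.
Hence every string is accepted by M iff it is accepted by N, and the two languages coincide.

Yes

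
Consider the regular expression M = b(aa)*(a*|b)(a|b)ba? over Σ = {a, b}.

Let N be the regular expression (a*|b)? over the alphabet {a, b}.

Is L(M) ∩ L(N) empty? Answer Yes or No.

Converting the expression M to a DFA (subset construction, then merging equivalent states) gives the minimal DFA with states {m0, m1, m2, m3, m4, m5, m6, m7, m8, m9, m10, m11}, start state m0, accepting states {m6, m8, m9, m10, m11} and transitions m0: a→m1, b→m2; m1: a→m1, b→m1; m2: a→m3, b→m4; m3: a→m5, b→m6; m4: a→m7, b→m6; m5: a→m3, b→m8; m6: a→m9, b→m10; m7: a→m1, b→m10; m8: a→m11, b→m6; m9: a→m1, b→m1; m10: a→m9, b→m1; m11: a→m1, b→m10.
Converting the expression N to a DFA (subset construction, then merging equivalent states) gives the minimal DFA with states {n0, n1, n2, n3}, start state n0, accepting states {n0, n1, n2} and transitions n0: a→n1, b→n2; n1: a→n1, b→n3; n2: a→n3, b→n3; n3: a→n3, b→n3.
Exploring the product automaton M × N from the start pair (m0, n0), following both machines on each input symbol, reaches 13 state pairs: (m0, n0), (m1, n1), (m2, n2), (m1, n3), (m3, n3), (m4, n3), (m5, n3), (m6, n3), (m7, n3), (m8, n3), (m9, n3), (m10, n3), (m11, n3).
M accepts in {m6, m8, m9, m10, m11} and N accepts in {n0, n1, n2}; no reachable pair has both components accepting, so no string drives both machines to acceptance simultaneously and L(M) ∩ L(N) = ∅.
So no string is accepted by both, and the intersection is empty.

Yes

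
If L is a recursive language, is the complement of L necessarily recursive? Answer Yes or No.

Yes

Run the decider for L and flip its answer; since the decider halts on every input, this decides the complement.
So the recursive languages are closed under complement.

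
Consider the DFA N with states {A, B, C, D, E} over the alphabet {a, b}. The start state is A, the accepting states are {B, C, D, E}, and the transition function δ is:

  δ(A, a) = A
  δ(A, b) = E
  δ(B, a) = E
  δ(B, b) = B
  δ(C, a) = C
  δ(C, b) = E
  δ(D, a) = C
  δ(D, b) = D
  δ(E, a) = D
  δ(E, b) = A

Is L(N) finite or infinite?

State A is reachable from the start and can reach an accepting state, and it lies on the cycle A → A.
Traversing that cycle any number of times yields accepted strings of unbounded length, so the language is infinite.

infinite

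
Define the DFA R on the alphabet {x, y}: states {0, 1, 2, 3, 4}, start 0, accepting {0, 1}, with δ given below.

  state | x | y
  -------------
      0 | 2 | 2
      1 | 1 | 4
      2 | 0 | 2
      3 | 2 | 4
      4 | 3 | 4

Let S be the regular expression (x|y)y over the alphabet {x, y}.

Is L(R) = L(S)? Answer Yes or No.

The empty string ε is accepted by R but rejected by S.
So L(R) ≠ L(S).

No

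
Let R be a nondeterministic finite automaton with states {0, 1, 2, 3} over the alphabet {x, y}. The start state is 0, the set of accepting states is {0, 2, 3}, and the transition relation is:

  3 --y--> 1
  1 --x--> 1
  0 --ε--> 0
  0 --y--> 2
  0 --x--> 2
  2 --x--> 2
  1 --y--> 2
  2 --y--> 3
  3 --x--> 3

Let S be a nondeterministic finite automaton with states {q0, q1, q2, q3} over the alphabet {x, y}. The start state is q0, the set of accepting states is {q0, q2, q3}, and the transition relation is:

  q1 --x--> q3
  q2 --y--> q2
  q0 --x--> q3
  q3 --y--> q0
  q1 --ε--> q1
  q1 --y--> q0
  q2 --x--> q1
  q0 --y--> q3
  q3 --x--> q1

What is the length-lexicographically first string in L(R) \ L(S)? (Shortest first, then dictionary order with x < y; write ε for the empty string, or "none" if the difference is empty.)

The string xx is accepted by R but not by S.
No shorter string lies in the difference, and xx is the lexicographically first length-2 string in L(R) \ L(S).

xx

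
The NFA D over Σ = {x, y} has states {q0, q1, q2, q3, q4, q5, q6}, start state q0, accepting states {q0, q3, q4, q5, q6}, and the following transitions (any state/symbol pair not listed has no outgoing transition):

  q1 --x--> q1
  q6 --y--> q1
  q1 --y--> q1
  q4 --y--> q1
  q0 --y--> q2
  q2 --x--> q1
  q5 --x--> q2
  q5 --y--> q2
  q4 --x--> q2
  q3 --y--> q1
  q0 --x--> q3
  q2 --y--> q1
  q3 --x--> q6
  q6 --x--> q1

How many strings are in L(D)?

The useful subgraph on states {q0, q3, q6} is acyclic, so L(D) is finite; the longest accepting path visits 3 useful states, giving maximum string length 2.
Counting accepting paths from q0 by length: 1 of length 0, 1 of length 1, 1 of length 2. Total 3.

3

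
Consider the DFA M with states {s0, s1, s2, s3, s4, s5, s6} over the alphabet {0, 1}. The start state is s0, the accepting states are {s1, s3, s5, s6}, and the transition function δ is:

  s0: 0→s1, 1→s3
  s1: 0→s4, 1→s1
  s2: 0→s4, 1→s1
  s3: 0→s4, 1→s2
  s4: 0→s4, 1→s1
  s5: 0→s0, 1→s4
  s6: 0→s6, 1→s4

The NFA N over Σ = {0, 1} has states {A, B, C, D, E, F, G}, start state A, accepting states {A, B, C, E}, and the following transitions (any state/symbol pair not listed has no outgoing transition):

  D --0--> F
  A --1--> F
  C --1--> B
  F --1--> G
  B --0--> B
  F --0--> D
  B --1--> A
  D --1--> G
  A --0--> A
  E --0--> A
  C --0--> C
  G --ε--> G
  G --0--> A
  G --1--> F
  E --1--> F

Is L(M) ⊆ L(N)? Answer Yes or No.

The string 1 is in L(M) but not in L(N).
So L(M) ⊄ L(N).

No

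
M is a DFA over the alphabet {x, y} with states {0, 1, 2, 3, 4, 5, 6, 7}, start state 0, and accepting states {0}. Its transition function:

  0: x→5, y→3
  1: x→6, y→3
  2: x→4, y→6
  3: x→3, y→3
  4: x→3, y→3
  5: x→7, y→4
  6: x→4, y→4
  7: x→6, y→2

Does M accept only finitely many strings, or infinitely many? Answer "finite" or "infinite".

finite

The useful states (reachable from 0 and able to reach an accepting state) are {0}.
Restricted to these states the transition graph has no cycle, so every accepting path has bounded length and L is finite.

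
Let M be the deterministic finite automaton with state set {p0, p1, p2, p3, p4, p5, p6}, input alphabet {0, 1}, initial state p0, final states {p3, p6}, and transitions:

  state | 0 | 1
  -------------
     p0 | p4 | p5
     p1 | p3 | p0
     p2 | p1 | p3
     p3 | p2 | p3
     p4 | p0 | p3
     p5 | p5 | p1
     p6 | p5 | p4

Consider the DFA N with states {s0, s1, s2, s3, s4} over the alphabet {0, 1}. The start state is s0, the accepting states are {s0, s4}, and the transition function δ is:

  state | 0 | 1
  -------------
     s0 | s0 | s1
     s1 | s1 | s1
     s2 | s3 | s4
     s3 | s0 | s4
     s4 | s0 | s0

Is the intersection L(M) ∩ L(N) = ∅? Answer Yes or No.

Yes

Exploring the product automaton M × N from the start pair (p0, s0), following both machines on each input symbol, reaches 8 state pairs: (p0, s0), (p4, s0), (p5, s1), (p3, s1), (p1, s1), (p2, s1), (p0, s1), (p4, s1).
M accepts in {p3, p6} and N accepts in {s0, s4}; no reachable pair has both components accepting, so no string drives both machines to acceptance simultaneously and L(M) ∩ L(N) = ∅.
So no string is accepted by both, and the intersection is empty.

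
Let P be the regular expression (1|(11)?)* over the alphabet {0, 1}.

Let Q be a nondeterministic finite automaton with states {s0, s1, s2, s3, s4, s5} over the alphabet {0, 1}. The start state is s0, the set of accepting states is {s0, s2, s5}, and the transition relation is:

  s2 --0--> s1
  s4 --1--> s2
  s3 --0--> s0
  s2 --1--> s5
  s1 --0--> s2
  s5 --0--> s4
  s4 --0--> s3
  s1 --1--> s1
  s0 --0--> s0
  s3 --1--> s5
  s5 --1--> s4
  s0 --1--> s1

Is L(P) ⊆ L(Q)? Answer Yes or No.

No

The string 1 is in L(P) but not in L(Q).
So L(P) ⊄ L(Q).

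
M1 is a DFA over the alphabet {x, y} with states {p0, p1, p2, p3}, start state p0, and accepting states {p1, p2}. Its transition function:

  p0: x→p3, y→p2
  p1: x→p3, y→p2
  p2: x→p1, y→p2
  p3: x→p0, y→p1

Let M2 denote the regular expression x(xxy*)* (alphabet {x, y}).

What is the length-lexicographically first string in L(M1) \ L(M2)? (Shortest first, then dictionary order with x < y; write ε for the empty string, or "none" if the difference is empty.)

y

The string y is accepted by M1 but not by M2.
No shorter string lies in the difference, and y is the lexicographically first length-1 string in L(M1) \ L(M2).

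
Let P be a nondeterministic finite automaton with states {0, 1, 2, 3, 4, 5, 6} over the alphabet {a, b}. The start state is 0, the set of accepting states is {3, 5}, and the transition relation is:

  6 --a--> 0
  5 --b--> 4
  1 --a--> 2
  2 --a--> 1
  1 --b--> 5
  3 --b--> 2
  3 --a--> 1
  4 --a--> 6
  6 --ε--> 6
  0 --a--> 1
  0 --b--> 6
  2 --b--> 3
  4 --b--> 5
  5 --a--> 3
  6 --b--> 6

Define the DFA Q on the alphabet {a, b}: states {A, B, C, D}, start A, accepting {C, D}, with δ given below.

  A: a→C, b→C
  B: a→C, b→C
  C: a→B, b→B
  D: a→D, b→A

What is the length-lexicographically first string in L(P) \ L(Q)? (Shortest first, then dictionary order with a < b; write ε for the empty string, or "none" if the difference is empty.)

ab

The string ab is accepted by P but not by Q.
No shorter string lies in the difference, and ab is the lexicographically first length-2 string in L(P) \ L(Q).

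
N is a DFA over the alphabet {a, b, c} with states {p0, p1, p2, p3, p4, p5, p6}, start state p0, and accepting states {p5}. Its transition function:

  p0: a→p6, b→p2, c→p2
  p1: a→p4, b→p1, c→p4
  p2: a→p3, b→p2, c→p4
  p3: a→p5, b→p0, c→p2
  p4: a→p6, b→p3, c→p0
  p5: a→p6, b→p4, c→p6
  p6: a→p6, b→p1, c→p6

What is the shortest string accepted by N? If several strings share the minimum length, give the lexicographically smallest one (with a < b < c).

baa

A breadth-first search from p0 reaches an accepting state first via the path p0 → p2 → p3 → p5 on input baa.
No string of length < 3 is accepted (BFS exhausts all shorter strings without reaching an accepting state), and baa is the lexicographically least accepting string of length 3.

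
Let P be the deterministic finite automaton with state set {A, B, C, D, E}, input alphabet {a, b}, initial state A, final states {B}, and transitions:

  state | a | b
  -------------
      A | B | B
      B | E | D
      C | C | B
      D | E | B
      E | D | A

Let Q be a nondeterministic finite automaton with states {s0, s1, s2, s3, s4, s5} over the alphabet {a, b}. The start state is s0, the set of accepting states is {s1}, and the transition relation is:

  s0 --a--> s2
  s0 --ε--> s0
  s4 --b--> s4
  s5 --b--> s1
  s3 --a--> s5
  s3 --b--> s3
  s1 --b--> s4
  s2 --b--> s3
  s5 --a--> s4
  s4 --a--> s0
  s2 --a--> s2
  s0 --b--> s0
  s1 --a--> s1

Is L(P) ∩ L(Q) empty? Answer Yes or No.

The string ababa is accepted by both P and Q.
Hence L(P) ∩ L(Q) ≠ ∅.

No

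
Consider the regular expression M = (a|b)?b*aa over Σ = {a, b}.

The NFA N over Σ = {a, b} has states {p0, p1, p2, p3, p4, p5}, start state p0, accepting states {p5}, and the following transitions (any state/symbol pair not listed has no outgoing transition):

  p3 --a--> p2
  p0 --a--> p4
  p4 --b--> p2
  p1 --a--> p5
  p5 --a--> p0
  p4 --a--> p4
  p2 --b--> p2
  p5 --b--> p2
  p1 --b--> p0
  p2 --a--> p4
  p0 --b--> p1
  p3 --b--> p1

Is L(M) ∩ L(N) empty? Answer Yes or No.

Yes

Converting the expression M to a DFA (subset construction, then merging equivalent states) gives the minimal DFA with states {m0, m1, m2, m3, m4, m5, m6}, start state m0, accepting states {m3, m5} and transitions m0: a→m1, b→m2; m1: a→m3, b→m2; m2: a→m4, b→m2; m3: a→m5, b→m6; m4: a→m5, b→m6; m5: a→m6, b→m6; m6: a→m6, b→m6.
Exploring the product automaton M × N from the start pair (m0, p0), following both machines on each input symbol, reaches 15 state pairs: (m0, p0), (m1, p4), (m2, p1), (m3, p4), (m2, p2), (m4, p5), (m2, p0), (m5, p4), (m6, p2), (m4, p4), (m5, p0), (m6, p4), (m6, p1), (m6, p5), (m6, p0).
M accepts in {m3, m5} and N accepts in {p5}; no reachable pair has both components accepting, so no string drives both machines to acceptance simultaneously and L(M) ∩ L(N) = ∅.
So no string is accepted by both, and the intersection is empty.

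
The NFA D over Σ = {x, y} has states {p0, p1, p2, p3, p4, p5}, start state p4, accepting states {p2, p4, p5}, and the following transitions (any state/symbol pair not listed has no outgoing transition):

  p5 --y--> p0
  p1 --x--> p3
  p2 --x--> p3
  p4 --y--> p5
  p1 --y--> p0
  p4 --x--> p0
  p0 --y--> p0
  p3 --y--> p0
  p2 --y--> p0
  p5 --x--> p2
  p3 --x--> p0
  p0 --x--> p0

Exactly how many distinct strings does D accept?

3

The useful subgraph on states {p2, p4, p5} is acyclic, so L(D) is finite; the longest accepting path visits 3 useful states, giving maximum string length 2.
Counting accepting paths from p4 by length: 1 of length 0, 1 of length 1, 1 of length 2. Total 3.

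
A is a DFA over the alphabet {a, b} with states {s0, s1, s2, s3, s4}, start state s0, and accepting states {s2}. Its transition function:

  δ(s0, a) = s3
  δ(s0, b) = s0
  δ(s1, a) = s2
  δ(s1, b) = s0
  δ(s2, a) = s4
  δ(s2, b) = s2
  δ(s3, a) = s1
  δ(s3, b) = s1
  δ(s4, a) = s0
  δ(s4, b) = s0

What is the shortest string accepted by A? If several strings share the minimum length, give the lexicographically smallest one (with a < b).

aaa

A breadth-first search from s0 reaches an accepting state first via the path s0 → s3 → s1 → s2 on input aaa.
No string of length < 3 is accepted (BFS exhausts all shorter strings without reaching an accepting state), and aaa is the lexicographically least accepting string of length 3.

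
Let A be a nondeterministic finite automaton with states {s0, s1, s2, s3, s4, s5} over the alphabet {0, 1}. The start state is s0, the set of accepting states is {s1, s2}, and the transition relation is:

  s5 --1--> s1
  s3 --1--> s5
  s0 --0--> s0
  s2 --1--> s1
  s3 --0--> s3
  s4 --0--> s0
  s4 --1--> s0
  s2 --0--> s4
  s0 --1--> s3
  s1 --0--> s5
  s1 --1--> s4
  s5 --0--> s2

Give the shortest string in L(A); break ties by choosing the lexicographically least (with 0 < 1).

110

A breadth-first search from s0 reaches an accepting state first via the path s0 → s3 → s5 → s2 on input 110.
No string of length < 3 is accepted (BFS exhausts all shorter strings without reaching an accepting state), and 110 is the lexicographically least accepting string of length 3.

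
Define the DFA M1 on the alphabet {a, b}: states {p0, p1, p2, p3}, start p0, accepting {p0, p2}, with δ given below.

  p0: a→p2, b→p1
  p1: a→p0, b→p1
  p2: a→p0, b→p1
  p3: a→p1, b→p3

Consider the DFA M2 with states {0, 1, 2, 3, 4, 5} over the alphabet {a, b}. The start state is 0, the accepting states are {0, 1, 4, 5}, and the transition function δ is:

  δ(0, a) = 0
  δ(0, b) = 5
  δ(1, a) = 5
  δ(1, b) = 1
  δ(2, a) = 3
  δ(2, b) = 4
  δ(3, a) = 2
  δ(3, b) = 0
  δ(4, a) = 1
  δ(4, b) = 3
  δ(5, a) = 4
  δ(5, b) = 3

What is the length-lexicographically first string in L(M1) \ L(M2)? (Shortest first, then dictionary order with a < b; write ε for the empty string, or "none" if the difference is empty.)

bba

The string bba is accepted by M1 but not by M2.
No shorter string lies in the difference, and bba is the lexicographically first length-3 string in L(M1) \ L(M2).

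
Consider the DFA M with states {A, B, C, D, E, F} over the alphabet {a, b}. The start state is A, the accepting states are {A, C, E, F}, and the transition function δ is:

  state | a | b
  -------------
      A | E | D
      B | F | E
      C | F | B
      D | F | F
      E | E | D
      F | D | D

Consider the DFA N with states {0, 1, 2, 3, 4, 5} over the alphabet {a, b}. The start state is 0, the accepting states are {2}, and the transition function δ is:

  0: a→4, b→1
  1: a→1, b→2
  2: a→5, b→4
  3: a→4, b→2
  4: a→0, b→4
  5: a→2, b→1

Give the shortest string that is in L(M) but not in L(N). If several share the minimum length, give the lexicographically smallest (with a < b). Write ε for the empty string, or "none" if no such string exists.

The empty string ε is accepted by M but not by N.
Since ε is the unique shortest string, it is the required witness.

ε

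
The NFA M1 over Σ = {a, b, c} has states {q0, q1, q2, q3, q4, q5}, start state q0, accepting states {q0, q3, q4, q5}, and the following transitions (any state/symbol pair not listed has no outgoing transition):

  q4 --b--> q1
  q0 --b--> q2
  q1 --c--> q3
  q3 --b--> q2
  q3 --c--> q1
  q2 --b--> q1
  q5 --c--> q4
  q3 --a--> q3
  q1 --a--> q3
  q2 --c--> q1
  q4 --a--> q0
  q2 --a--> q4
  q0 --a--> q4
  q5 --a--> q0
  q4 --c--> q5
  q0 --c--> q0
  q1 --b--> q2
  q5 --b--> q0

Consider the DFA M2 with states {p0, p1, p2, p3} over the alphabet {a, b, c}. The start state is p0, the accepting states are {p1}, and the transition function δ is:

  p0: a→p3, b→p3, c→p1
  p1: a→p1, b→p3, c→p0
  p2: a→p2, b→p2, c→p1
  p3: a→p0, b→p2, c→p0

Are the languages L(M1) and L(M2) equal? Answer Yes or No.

The empty string ε is accepted by M1 but rejected by M2.
So L(M1) ≠ L(M2).

No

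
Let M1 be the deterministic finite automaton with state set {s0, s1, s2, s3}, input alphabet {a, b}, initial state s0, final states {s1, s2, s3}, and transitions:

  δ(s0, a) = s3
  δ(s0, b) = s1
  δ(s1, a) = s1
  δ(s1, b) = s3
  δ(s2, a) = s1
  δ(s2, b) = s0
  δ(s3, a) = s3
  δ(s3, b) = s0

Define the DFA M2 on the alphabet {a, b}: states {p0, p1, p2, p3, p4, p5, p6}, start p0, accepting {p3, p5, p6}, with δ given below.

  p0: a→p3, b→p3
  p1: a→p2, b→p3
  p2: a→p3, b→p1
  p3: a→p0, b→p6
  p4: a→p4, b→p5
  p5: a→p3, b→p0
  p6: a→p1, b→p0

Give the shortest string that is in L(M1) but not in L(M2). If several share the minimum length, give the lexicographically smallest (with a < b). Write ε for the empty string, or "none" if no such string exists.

The string aa is accepted by M1 but not by M2.
No shorter string lies in the difference, and aa is the lexicographically first length-2 string in L(M1) \ L(M2).

aa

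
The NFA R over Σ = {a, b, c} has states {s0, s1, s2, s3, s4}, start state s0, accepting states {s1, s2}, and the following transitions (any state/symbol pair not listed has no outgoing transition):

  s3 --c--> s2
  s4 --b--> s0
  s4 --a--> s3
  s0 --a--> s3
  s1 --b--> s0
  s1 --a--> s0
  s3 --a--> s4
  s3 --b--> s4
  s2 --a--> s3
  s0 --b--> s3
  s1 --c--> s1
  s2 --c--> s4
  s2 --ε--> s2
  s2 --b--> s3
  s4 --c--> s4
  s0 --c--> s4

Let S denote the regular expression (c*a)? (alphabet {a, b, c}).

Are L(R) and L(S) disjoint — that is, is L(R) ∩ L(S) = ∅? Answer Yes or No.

Yes

Converting the expression S to a DFA (subset construction, then merging equivalent states) gives the minimal DFA with states {r0, r1, r2, r3}, start state r0, accepting states {r0, r1} and transitions r0: a→r1, b→r2, c→r3; r1: a→r2, b→r2, c→r2; r2: a→r2, b→r2, c→r2; r3: a→r1, b→r2, c→r3.
Exploring the product automaton R × S from the start pair (s0, r0), following both machines on each input symbol, reaches 7 state pairs: (s0, r0), (s3, r1), (s3, r2), (s4, r3), (s4, r2), (s2, r2), (s0, r2).
R accepts in {s1, s2} and S accepts in {r0, r1}; no reachable pair has both components accepting, so no string drives both machines to acceptance simultaneously and L(R) ∩ L(S) = ∅.
So no string is accepted by both, and the intersection is empty.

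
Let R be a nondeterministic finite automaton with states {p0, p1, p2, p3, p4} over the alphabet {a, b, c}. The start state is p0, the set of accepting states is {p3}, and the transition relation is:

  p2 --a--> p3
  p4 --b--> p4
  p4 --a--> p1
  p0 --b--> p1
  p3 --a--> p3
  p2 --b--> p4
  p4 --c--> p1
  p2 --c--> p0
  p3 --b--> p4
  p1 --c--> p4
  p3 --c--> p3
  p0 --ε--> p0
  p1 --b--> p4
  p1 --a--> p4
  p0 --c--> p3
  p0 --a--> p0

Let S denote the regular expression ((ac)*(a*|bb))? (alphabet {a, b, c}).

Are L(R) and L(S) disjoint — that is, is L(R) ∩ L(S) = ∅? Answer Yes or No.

The string ac is accepted by both R and S.
Hence L(R) ∩ L(S) ≠ ∅.

No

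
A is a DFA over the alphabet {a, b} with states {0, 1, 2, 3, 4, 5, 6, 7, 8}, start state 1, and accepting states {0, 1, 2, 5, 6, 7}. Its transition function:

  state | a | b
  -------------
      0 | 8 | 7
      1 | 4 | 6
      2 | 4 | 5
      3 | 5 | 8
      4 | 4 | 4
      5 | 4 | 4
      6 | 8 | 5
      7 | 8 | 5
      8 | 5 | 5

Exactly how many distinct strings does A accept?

5

The useful subgraph on states {1, 5, 6, 8} is acyclic, so L(A) is finite; the longest accepting path visits 4 useful states, giving maximum string length 3.
Counting accepting paths from 1 by length: 1 of length 0, 1 of length 1, 1 of length 2, 2 of length 3. Total 5.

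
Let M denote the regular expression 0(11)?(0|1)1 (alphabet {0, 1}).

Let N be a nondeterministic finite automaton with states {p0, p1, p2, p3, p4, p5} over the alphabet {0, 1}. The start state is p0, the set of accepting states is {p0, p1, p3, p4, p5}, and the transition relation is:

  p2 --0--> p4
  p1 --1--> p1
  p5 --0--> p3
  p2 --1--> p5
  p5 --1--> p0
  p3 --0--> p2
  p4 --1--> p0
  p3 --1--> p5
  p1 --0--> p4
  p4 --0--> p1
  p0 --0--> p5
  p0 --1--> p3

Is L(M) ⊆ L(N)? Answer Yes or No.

Converting the expression M to a DFA (subset construction, then merging equivalent states) gives the minimal DFA with states {m0, m1, m2, m3, m4, m5, m6}, start state m0, accepting states {m5, m6} and transitions m0: 0→m1, 1→m2; m1: 0→m3, 1→m4; m2: 0→m2, 1→m2; m3: 0→m2, 1→m5; m4: 0→m2, 1→m6; m5: 0→m2, 1→m2; m6: 0→m3, 1→m3.
Exploring the product automaton M × N from the start pair (m0, p0), following both machines on each input symbol, reaches 15 state pairs: (m0, p0), (m1, p5), (m2, p3), (m3, p3), (m4, p0), (m2, p2), (m2, p5), (m5, p5), (m6, p3), (m2, p4), (m2, p0), (m3, p2), (m3, p5), (m2, p1), (m5, p0).
M accepts in {m5, m6} and N accepts in {p0, p1, p3, p4, p5}. The reachable pairs whose M-component is accepting are (m5, p5), (m6, p3), (m5, p0); in each of them the N-component is accepting too, so the product for L(M) \ L(N) (M-component accepting, N-component rejecting) has no reachable accepting pair and the difference is empty.
Hence every string in L(M) is also in L(N).

Yes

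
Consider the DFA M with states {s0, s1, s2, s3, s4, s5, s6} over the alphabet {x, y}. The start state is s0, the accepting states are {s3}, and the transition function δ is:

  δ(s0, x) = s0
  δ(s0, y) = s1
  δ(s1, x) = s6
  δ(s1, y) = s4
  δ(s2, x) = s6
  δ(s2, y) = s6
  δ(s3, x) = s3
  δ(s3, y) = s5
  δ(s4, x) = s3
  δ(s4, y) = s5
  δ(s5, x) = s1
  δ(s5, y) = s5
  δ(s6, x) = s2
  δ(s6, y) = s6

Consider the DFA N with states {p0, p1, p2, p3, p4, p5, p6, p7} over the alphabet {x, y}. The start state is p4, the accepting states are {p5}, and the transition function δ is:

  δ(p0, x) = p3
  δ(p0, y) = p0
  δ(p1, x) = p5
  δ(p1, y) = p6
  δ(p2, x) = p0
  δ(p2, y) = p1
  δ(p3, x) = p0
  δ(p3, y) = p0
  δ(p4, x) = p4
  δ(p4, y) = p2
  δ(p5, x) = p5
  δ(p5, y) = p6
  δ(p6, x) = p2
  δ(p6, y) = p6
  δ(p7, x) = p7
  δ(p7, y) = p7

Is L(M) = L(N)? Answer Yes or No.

Exploring the product automaton M × N from the start pair (s0, p4), following both machines on each input symbol, reaches 7 state pairs: (s0, p4), (s1, p2), (s6, p0), (s4, p1), (s2, p3), (s3, p5), (s5, p6).
M accepts in {s3} and N accepts in {p5}. In every reachable pair the two components are either both accepting — (s3, p5) — or both non-accepting, so no string is accepted by exactly one of the machines: L(M) \ L(N) and L(N) \ L(M) are both empty.
Hence every string is accepted by M iff it is accepted by N, and the two languages coincide.

Yes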